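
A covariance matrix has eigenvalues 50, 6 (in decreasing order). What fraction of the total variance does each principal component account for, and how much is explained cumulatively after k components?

Step 1 — total variance = trace(Sigma) = Σ λ_i = 50 + 6 = 56.

Step 2 — fraction explained by component i = λ_i / Σ λ:
  PC1: 50/56 = 0.8929
  PC2: 6/56 = 0.1071

Step 3 — cumulative fraction after k components = (λ_1 + ... + λ_k) / Σ λ:
  k = 1: 50/56 = 0.8929
  k = 2: (50 + 6)/56 = 56/56 = 1

Summary (fraction, with percent):

explained: PC1 0.8929 (89.29%), PC2 0.1071 (10.71%);  cumulative: 0.8929, 1


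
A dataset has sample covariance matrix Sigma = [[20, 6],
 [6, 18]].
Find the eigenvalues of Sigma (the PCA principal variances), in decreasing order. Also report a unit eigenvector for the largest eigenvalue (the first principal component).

Step 1 — characteristic polynomial of 2×2 Sigma:
  det(Sigma - λI) = λ² - trace · λ + det = 0.
  trace = 20 + 18 = 38, det = 20·18 - (6)² = 324.
Step 2 — discriminant:
  Δ = trace² - 4·det = 1444 - 1296 = 148.
Step 3 — eigenvalues:
  λ = (trace ± √Δ)/2 = (38 ± 12.1655)/2,
  λ_1 = 25.0828,  λ_2 = 12.9172.

Step 4 — unit eigenvector for λ_1: solve (Sigma - λ_1 I)v = 0. First row:
  (20 - 25.0828)·v_x + (6)·v_y = 0, i.e. (-5.0828)·v_x + (6)·v_y = 0,
  so v ∝ (b, λ_1 - a) = (6, 5.0828) = u.
  ||u|| = √((6)² + (5.0828)²) = √(61.8345) ≈ 7.8635,
  v_1 = u/||u|| ≈ (0.763, 0.6464) (||v_1|| = 1).

λ_1 = 25.0828,  λ_2 = 12.9172;  v_1 ≈ (0.763, 0.6464)


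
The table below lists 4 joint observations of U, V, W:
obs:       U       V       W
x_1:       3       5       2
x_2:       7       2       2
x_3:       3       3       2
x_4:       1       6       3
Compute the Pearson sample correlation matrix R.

Step 1 — column means:
  mean(U) = (3 + 7 + 3 + 1) / 4 = 14/4 = 3.5
  mean(V) = (5 + 2 + 3 + 6) / 4 = 16/4 = 4
  mean(W) = (2 + 2 + 2 + 3) / 4 = 9/4 = 2.25

Step 2 — sample variances and covariances s[i,j] = (1/(n-1)) · Σ_k (x_{k,i} - mean_i) · (x_{k,j} - mean_j), with n-1 = 3:
  s[U,U] = ((-0.5)·(-0.5) + (3.5)·(3.5) + (-0.5)·(-0.5) + (-2.5)·(-2.5)) / 3 = 19/3 = 6.3333
  s[U,V] = ((-0.5)·(1) + (3.5)·(-2) + (-0.5)·(-1) + (-2.5)·(2)) / 3 = -12/3 = -4
  s[U,W] = ((-0.5)·(-0.25) + (3.5)·(-0.25) + (-0.5)·(-0.25) + (-2.5)·(0.75)) / 3 = -2.5/3 = -0.8333
  s[V,V] = ((1)·(1) + (-2)·(-2) + (-1)·(-1) + (2)·(2)) / 3 = 10/3 = 3.3333
  s[V,W] = ((1)·(-0.25) + (-2)·(-0.25) + (-1)·(-0.25) + (2)·(0.75)) / 3 = 2/3 = 0.6667
  s[W,W] = ((-0.25)·(-0.25) + (-0.25)·(-0.25) + (-0.25)·(-0.25) + (0.75)·(0.75)) / 3 = 0.75/3 = 0.25
  Sample standard deviations s_i = √(s[i,i]):
  s(U) = √(6.3333) = 2.5166
  s(V) = √(3.3333) = 1.8257
  s(W) = √(0.25) = 0.5

Step 3 — r_{ij} = s_{ij} / (s_i · s_j):
  r[U,U] = 1 (diagonal).
  r[U,V] = -4 / (2.5166 · 1.8257) = -4 / 4.5947 = -0.8706
  r[U,W] = -0.8333 / (2.5166 · 0.5) = -0.8333 / 1.2583 = -0.6623
  r[V,V] = 1 (diagonal).
  r[V,W] = 0.6667 / (1.8257 · 0.5) = 0.6667 / 0.9129 = 0.7303
  r[W,W] = 1 (diagonal).

R is symmetric with unit diagonal. Assembling:

R = [[1, -0.8706, -0.6623],
 [-0.8706, 1, 0.7303],
 [-0.6623, 0.7303, 1]]


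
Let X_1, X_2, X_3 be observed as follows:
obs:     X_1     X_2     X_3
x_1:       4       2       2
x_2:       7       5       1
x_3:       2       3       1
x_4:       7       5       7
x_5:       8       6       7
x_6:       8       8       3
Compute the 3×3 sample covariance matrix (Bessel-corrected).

Step 1 — column means:
  mean(X_1) = (4 + 7 + 2 + 7 + 8 + 8) / 6 = 36/6 = 6
  mean(X_2) = (2 + 5 + 3 + 5 + 6 + 8) / 6 = 29/6 = 4.8333
  mean(X_3) = (2 + 1 + 1 + 7 + 7 + 3) / 6 = 21/6 = 3.5

Step 2 — sample covariance S[i,j] = (1/(n-1)) · Σ_k (x_{k,i} - mean_i) · (x_{k,j} - mean_j), with n-1 = 5.
  S[X_1,X_1] = ((-2)·(-2) + (1)·(1) + (-4)·(-4) + (1)·(1) + (2)·(2) + (2)·(2)) / 5 = 30/5 = 6
  S[X_1,X_2] = ((-2)·(-2.8333) + (1)·(0.1667) + (-4)·(-1.8333) + (1)·(0.1667) + (2)·(1.1667) + (2)·(3.1667)) / 5 = 22/5 = 4.4
  S[X_1,X_3] = ((-2)·(-1.5) + (1)·(-2.5) + (-4)·(-2.5) + (1)·(3.5) + (2)·(3.5) + (2)·(-0.5)) / 5 = 20/5 = 4
  S[X_2,X_2] = ((-2.8333)·(-2.8333) + (0.1667)·(0.1667) + (-1.8333)·(-1.8333) + (0.1667)·(0.1667) + (1.1667)·(1.1667) + (3.1667)·(3.1667)) / 5 = 22.8333/5 = 4.5667
  S[X_2,X_3] = ((-2.8333)·(-1.5) + (0.1667)·(-2.5) + (-1.8333)·(-2.5) + (0.1667)·(3.5) + (1.1667)·(3.5) + (3.1667)·(-0.5)) / 5 = 11.5/5 = 2.3
  S[X_3,X_3] = ((-1.5)·(-1.5) + (-2.5)·(-2.5) + (-2.5)·(-2.5) + (3.5)·(3.5) + (3.5)·(3.5) + (-0.5)·(-0.5)) / 5 = 39.5/5 = 7.9

S is symmetric (S[j,i] = S[i,j]). Assembling:

S = [[6, 4.4, 4],
 [4.4, 4.5667, 2.3],
 [4, 2.3, 7.9]]


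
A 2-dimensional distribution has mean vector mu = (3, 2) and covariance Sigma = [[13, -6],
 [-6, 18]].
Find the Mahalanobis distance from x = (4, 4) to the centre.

Step 1 — centre the observation: (x - mu) = (1, 2).

Step 2 — invert Sigma. det(Sigma) = 13·18 - (-6)² = 198.
  Sigma^{-1} = (1/det) · [[d, -b], [-b, a]] = [[0.0909, 0.0303],
 [0.0303, 0.0657]].

Step 3 — form the quadratic (x - mu)^T · Sigma^{-1} · (x - mu):
  Sigma^{-1} · (x - mu) = (0.1515, 0.1616).
  (x - mu)^T · [Sigma^{-1} · (x - mu)] = (1)·(0.1515) + (2)·(0.1616) = 0.4747.

Step 4 — take square root: d = √(0.4747) ≈ 0.689.

d(x, mu) = √(0.4747) ≈ 0.689


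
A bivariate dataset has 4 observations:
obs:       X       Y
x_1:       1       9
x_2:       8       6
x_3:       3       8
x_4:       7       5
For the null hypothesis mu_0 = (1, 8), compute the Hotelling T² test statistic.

Step 1 — sample mean vector:
  mean(X) = (1 + 8 + 3 + 7) / 4 = 19/4 = 4.75
  mean(Y) = (9 + 6 + 8 + 5) / 4 = 28/4 = 7
  x̄ = (4.75, 7),  deviation x̄ - mu_0 = (4.75, 7) - (1, 8) = (3.75, -1).

Step 2 — sample covariance matrix, S[i,j] = (1/(n-1)) · Σ_k (x_{k,i} - mean_i) · (x_{k,j} - mean_j), divisor n-1 = 3:
  S[X,X] = ((-3.75)·(-3.75) + (3.25)·(3.25) + (-1.75)·(-1.75) + (2.25)·(2.25)) / 3 = 32.75/3 = 10.9167
  S[X,Y] = ((-3.75)·(2) + (3.25)·(-1) + (-1.75)·(1) + (2.25)·(-2)) / 3 = -17/3 = -5.6667
  S[Y,Y] = ((2)·(2) + (-1)·(-1) + (1)·(1) + (-2)·(-2)) / 3 = 10/3 = 3.3333
  S = [[10.9167, -5.6667],
 [-5.6667, 3.3333]].

Step 3 — invert S. det(S) = 10.9167·3.3333 - (-5.6667)² = 4.2778.
  S^{-1} = (1/det) · [[d, -b], [-b, a]] = [[0.7792, 1.3247],
 [1.3247, 2.5519]].

Step 4 — quadratic form (x̄ - mu_0)^T · S^{-1} · (x̄ - mu_0):
  S^{-1} · (x̄ - mu_0) = (1.5974, 2.4156),
  (x̄ - mu_0)^T · [...] = (3.75)·(1.5974) + (-1)·(2.4156) = 3.5747.

Step 5 — scale by n: T² = 4 · 3.5747 = 14.2987.

T² ≈ 14.2987


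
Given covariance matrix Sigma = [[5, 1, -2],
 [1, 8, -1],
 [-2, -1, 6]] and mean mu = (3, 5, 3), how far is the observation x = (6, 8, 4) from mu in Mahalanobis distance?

Step 1 — centre the observation: (x - mu) = (3, 3, 1).

Step 2 — invert Sigma (cofactor / det for 3×3, or solve directly):
  Sigma^{-1} = [[0.2338, -0.0199, 0.0746],
 [-0.0199, 0.1294, 0.0149],
 [0.0746, 0.0149, 0.194]].

Step 3 — form the quadratic (x - mu)^T · Sigma^{-1} · (x - mu):
  Sigma^{-1} · (x - mu) = (0.7164, 0.3433, 0.4627).
  (x - mu)^T · [Sigma^{-1} · (x - mu)] = (3)·(0.7164) + (3)·(0.3433) + (1)·(0.4627) = 3.6418.

Step 4 — take square root: d = √(3.6418) ≈ 1.9083.

d(x, mu) = √(3.6418) ≈ 1.9083


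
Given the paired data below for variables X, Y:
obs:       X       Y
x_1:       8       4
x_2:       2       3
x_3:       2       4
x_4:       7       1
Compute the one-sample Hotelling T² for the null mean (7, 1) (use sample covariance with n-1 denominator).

Step 1 — sample mean vector:
  mean(X) = (8 + 2 + 2 + 7) / 4 = 19/4 = 4.75
  mean(Y) = (4 + 3 + 4 + 1) / 4 = 12/4 = 3
  x̄ = (4.75, 3),  deviation x̄ - mu_0 = (4.75, 3) - (7, 1) = (-2.25, 2).

Step 2 — sample covariance matrix, S[i,j] = (1/(n-1)) · Σ_k (x_{k,i} - mean_i) · (x_{k,j} - mean_j), divisor n-1 = 3:
  S[X,X] = ((3.25)·(3.25) + (-2.75)·(-2.75) + (-2.75)·(-2.75) + (2.25)·(2.25)) / 3 = 30.75/3 = 10.25
  S[X,Y] = ((3.25)·(1) + (-2.75)·(0) + (-2.75)·(1) + (2.25)·(-2)) / 3 = -4/3 = -1.3333
  S[Y,Y] = ((1)·(1) + (0)·(0) + (1)·(1) + (-2)·(-2)) / 3 = 6/3 = 2
  S = [[10.25, -1.3333],
 [-1.3333, 2]].

Step 3 — invert S. det(S) = 10.25·2 - (-1.3333)² = 18.7222.
  S^{-1} = (1/det) · [[d, -b], [-b, a]] = [[0.1068, 0.0712],
 [0.0712, 0.5475]].

Step 4 — quadratic form (x̄ - mu_0)^T · S^{-1} · (x̄ - mu_0):
  S^{-1} · (x̄ - mu_0) = (-0.0979, 0.9347),
  (x̄ - mu_0)^T · [...] = (-2.25)·(-0.0979) + (2)·(0.9347) = 2.0898.

Step 5 — scale by n: T² = 4 · 2.0898 = 8.3591.

T² ≈ 8.3591


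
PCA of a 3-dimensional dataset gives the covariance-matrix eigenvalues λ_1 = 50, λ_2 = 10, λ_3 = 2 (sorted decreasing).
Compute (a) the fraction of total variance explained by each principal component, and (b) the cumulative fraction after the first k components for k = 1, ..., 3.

Step 1 — total variance = trace(Sigma) = Σ λ_i = 50 + 10 + 2 = 62.

Step 2 — fraction explained by component i = λ_i / Σ λ:
  PC1: 50/62 = 0.8065
  PC2: 10/62 = 0.1613
  PC3: 2/62 = 0.0323

Step 3 — cumulative fraction after k components = (λ_1 + ... + λ_k) / Σ λ:
  k = 1: 50/62 = 0.8065
  k = 2: (50 + 10)/62 = 60/62 = 0.9677
  k = 3: (50 + 10 + 2)/62 = 62/62 = 1

Summary (fraction, with percent):

explained: PC1 0.8065 (80.65%), PC2 0.1613 (16.13%), PC3 0.0323 (3.23%);  cumulative: 0.8065, 0.9677, 1


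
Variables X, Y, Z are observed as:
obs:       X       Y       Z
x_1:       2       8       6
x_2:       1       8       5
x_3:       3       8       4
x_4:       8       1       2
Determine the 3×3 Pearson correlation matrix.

Step 1 — column means:
  mean(X) = (2 + 1 + 3 + 8) / 4 = 14/4 = 3.5
  mean(Y) = (8 + 8 + 8 + 1) / 4 = 25/4 = 6.25
  mean(Z) = (6 + 5 + 4 + 2) / 4 = 17/4 = 4.25

Step 2 — sample variances and covariances s[i,j] = (1/(n-1)) · Σ_k (x_{k,i} - mean_i) · (x_{k,j} - mean_j), with n-1 = 3:
  s[X,X] = ((-1.5)·(-1.5) + (-2.5)·(-2.5) + (-0.5)·(-0.5) + (4.5)·(4.5)) / 3 = 29/3 = 9.6667
  s[X,Y] = ((-1.5)·(1.75) + (-2.5)·(1.75) + (-0.5)·(1.75) + (4.5)·(-5.25)) / 3 = -31.5/3 = -10.5
  s[X,Z] = ((-1.5)·(1.75) + (-2.5)·(0.75) + (-0.5)·(-0.25) + (4.5)·(-2.25)) / 3 = -14.5/3 = -4.8333
  s[Y,Y] = ((1.75)·(1.75) + (1.75)·(1.75) + (1.75)·(1.75) + (-5.25)·(-5.25)) / 3 = 36.75/3 = 12.25
  s[Y,Z] = ((1.75)·(1.75) + (1.75)·(0.75) + (1.75)·(-0.25) + (-5.25)·(-2.25)) / 3 = 15.75/3 = 5.25
  s[Z,Z] = ((1.75)·(1.75) + (0.75)·(0.75) + (-0.25)·(-0.25) + (-2.25)·(-2.25)) / 3 = 8.75/3 = 2.9167
  Sample standard deviations s_i = √(s[i,i]):
  s(X) = √(9.6667) = 3.1091
  s(Y) = √(12.25) = 3.5
  s(Z) = √(2.9167) = 1.7078

Step 3 — r_{ij} = s_{ij} / (s_i · s_j):
  r[X,X] = 1 (diagonal).
  r[X,Y] = -10.5 / (3.1091 · 3.5) = -10.5 / 10.8819 = -0.9649
  r[X,Z] = -4.8333 / (3.1091 · 1.7078) = -4.8333 / 5.3098 = -0.9103
  r[Y,Y] = 1 (diagonal).
  r[Y,Z] = 5.25 / (3.5 · 1.7078) = 5.25 / 5.9774 = 0.8783
  r[Z,Z] = 1 (diagonal).

R is symmetric with unit diagonal. Assembling:

R = [[1, -0.9649, -0.9103],
 [-0.9649, 1, 0.8783],
 [-0.9103, 0.8783, 1]]


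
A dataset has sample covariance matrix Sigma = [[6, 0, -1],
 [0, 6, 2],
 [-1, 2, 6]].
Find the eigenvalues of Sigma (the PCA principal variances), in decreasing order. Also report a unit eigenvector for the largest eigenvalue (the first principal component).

Step 1 — characteristic polynomial p(λ) = det(λI - Sigma) = λ³ - tr·λ² + c_1·λ - det, where tr = trace, c_1 = sum of the principal 2×2 minors, det = det(Sigma):
  tr = 6 + 6 + 6 = 18,
  c_1 = (6·6 - (0)²) + (6·6 - (-1)²) + (6·6 - (2)²) = 36 + 35 + 32 = 103,
  det = 6·(6·6 - (2)²) - (0)·((0)·6 - (2)·(-1)) + (-1)·((0)·(2) - 6·(-1)) = 6·(32) - (0)·(2) + (-1)·(6) = 186.
  So p(λ) = λ³ - 18λ² + 103λ - 186.
Step 2 — look for an integer root (rational root theorem: any rational root is an integer divisor of 186). Testing λ = 6:
  p(6) = 216 - 648 + 618 - 186 = 0  ✓
  Dividing out (λ - 6): p(λ) = (λ - 6)(λ² - 12λ + 31).
Step 3 — remaining eigenvalues from the quadratic λ² - 12λ + 31 = 0:
  Δ = 12² - 4·31 = 144 - 124 = 20,  λ = (12 ± √20)/2 = (12 ± 4.4721)/2 ≈ 8.2361 or 3.7639.
  Sorted: λ_1 = 8.2361,  λ_2 = 6,  λ_3 = 3.7639  (check: sum = 18 = tr ✓).

Step 4 — unit eigenvector for λ_1 ≈ 8.2361: v spans the null space of (Sigma - λ_1 I), whose rows are
  r_1 = (-2.2361, 0, -1),  r_2 = (0, -2.2361, 2),  r_3 = (-1, 2, -2.2361).
  v is orthogonal to every row, so take v ∝ r_1 × r_2 = ((0)·(2) - (-1)·(-2.2361), (-1)·(0) - (-2.2361)·(2), (-2.2361)·(-2.2361) - (0)·(0)) ≈ (-2.2361, 4.4721, 5).
  Rescale (multiply by -1 so the first nonzero entry is positive): u = (2.2361, -4.4721, -5).
  ||u|| = √((2.2361)² + (-4.4721)² + (-5)²) = √(50) ≈ 7.0711,  v_1 = u/||u|| ≈ (0.3162, -0.6325, -0.7071) (||v_1|| = 1).

λ_1 = 8.2361,  λ_2 = 6,  λ_3 = 3.7639;  v_1 ≈ (0.3162, -0.6325, -0.7071)


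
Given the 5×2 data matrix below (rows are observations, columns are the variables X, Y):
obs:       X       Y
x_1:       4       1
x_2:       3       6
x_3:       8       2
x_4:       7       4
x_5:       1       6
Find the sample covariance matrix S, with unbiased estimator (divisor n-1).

Step 1 — column means:
  mean(X) = (4 + 3 + 8 + 7 + 1) / 5 = 23/5 = 4.6
  mean(Y) = (1 + 6 + 2 + 4 + 6) / 5 = 19/5 = 3.8

Step 2 — sample covariance S[i,j] = (1/(n-1)) · Σ_k (x_{k,i} - mean_i) · (x_{k,j} - mean_j), with n-1 = 4.
  S[X,X] = ((-0.6)·(-0.6) + (-1.6)·(-1.6) + (3.4)·(3.4) + (2.4)·(2.4) + (-3.6)·(-3.6)) / 4 = 33.2/4 = 8.3
  S[X,Y] = ((-0.6)·(-2.8) + (-1.6)·(2.2) + (3.4)·(-1.8) + (2.4)·(0.2) + (-3.6)·(2.2)) / 4 = -15.4/4 = -3.85
  S[Y,Y] = ((-2.8)·(-2.8) + (2.2)·(2.2) + (-1.8)·(-1.8) + (0.2)·(0.2) + (2.2)·(2.2)) / 4 = 20.8/4 = 5.2

S is symmetric (S[j,i] = S[i,j]). Assembling:

S = [[8.3, -3.85],
 [-3.85, 5.2]]


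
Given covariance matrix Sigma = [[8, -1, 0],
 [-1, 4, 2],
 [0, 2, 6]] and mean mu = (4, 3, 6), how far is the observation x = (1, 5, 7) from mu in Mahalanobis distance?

Step 1 — centre the observation: (x - mu) = (-3, 2, 1).

Step 2 — invert Sigma (cofactor / det for 3×3, or solve directly):
  Sigma^{-1} = [[0.1299, 0.039, -0.013],
 [0.039, 0.3117, -0.1039],
 [-0.013, -0.1039, 0.2013]].

Step 3 — form the quadratic (x - mu)^T · Sigma^{-1} · (x - mu):
  Sigma^{-1} · (x - mu) = (-0.3247, 0.4026, 0.0325).
  (x - mu)^T · [Sigma^{-1} · (x - mu)] = (-3)·(-0.3247) + (2)·(0.4026) + (1)·(0.0325) = 1.8117.

Step 4 — take square root: d = √(1.8117) ≈ 1.346.

d(x, mu) = √(1.8117) ≈ 1.346


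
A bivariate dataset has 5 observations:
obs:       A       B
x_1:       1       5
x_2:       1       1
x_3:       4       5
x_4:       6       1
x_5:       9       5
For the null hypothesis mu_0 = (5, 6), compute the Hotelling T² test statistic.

Step 1 — sample mean vector:
  mean(A) = (1 + 1 + 4 + 6 + 9) / 5 = 21/5 = 4.2
  mean(B) = (5 + 1 + 5 + 1 + 5) / 5 = 17/5 = 3.4
  x̄ = (4.2, 3.4),  deviation x̄ - mu_0 = (4.2, 3.4) - (5, 6) = (-0.8, -2.6).

Step 2 — sample covariance matrix, S[i,j] = (1/(n-1)) · Σ_k (x_{k,i} - mean_i) · (x_{k,j} - mean_j), divisor n-1 = 4:
  S[A,A] = ((-3.2)·(-3.2) + (-3.2)·(-3.2) + (-0.2)·(-0.2) + (1.8)·(1.8) + (4.8)·(4.8)) / 4 = 46.8/4 = 11.7
  S[A,B] = ((-3.2)·(1.6) + (-3.2)·(-2.4) + (-0.2)·(1.6) + (1.8)·(-2.4) + (4.8)·(1.6)) / 4 = 5.6/4 = 1.4
  S[B,B] = ((1.6)·(1.6) + (-2.4)·(-2.4) + (1.6)·(1.6) + (-2.4)·(-2.4) + (1.6)·(1.6)) / 4 = 19.2/4 = 4.8
  S = [[11.7, 1.4],
 [1.4, 4.8]].

Step 3 — invert S. det(S) = 11.7·4.8 - (1.4)² = 54.2.
  S^{-1} = (1/det) · [[d, -b], [-b, a]] = [[0.0886, -0.0258],
 [-0.0258, 0.2159]].

Step 4 — quadratic form (x̄ - mu_0)^T · S^{-1} · (x̄ - mu_0):
  S^{-1} · (x̄ - mu_0) = (-0.0037, -0.5406),
  (x̄ - mu_0)^T · [...] = (-0.8)·(-0.0037) + (-2.6)·(-0.5406) = 1.4085.

Step 5 — scale by n: T² = 5 · 1.4085 = 7.0424.

T² ≈ 7.0424


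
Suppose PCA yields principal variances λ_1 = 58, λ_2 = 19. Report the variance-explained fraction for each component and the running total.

Step 1 — total variance = trace(Sigma) = Σ λ_i = 58 + 19 = 77.

Step 2 — fraction explained by component i = λ_i / Σ λ:
  PC1: 58/77 = 0.7532
  PC2: 19/77 = 0.2468

Step 3 — cumulative fraction after k components = (λ_1 + ... + λ_k) / Σ λ:
  k = 1: 58/77 = 0.7532
  k = 2: (58 + 19)/77 = 77/77 = 1

Summary (fraction, with percent):

explained: PC1 0.7532 (75.32%), PC2 0.2468 (24.68%);  cumulative: 0.7532, 1


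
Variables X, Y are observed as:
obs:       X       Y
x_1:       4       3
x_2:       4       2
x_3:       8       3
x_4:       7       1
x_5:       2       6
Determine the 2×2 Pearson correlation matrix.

Step 1 — column means:
  mean(X) = (4 + 4 + 8 + 7 + 2) / 5 = 25/5 = 5
  mean(Y) = (3 + 2 + 3 + 1 + 6) / 5 = 15/5 = 3

Step 2 — sample variances and covariances s[i,j] = (1/(n-1)) · Σ_k (x_{k,i} - mean_i) · (x_{k,j} - mean_j), with n-1 = 4:
  s[X,X] = ((-1)·(-1) + (-1)·(-1) + (3)·(3) + (2)·(2) + (-3)·(-3)) / 4 = 24/4 = 6
  s[X,Y] = ((-1)·(0) + (-1)·(-1) + (3)·(0) + (2)·(-2) + (-3)·(3)) / 4 = -12/4 = -3
  s[Y,Y] = ((0)·(0) + (-1)·(-1) + (0)·(0) + (-2)·(-2) + (3)·(3)) / 4 = 14/4 = 3.5
  Sample standard deviations s_i = √(s[i,i]):
  s(X) = √(6) = 2.4495
  s(Y) = √(3.5) = 1.8708

Step 3 — r_{ij} = s_{ij} / (s_i · s_j):
  r[X,X] = 1 (diagonal).
  r[X,Y] = -3 / (2.4495 · 1.8708) = -3 / 4.5826 = -0.6547
  r[Y,Y] = 1 (diagonal).

R is symmetric with unit diagonal. Assembling:

R = [[1, -0.6547],
 [-0.6547, 1]]


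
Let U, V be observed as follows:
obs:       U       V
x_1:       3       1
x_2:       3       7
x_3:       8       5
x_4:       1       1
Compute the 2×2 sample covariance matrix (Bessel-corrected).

Step 1 — column means:
  mean(U) = (3 + 3 + 8 + 1) / 4 = 15/4 = 3.75
  mean(V) = (1 + 7 + 5 + 1) / 4 = 14/4 = 3.5

Step 2 — sample covariance S[i,j] = (1/(n-1)) · Σ_k (x_{k,i} - mean_i) · (x_{k,j} - mean_j), with n-1 = 3.
  S[U,U] = ((-0.75)·(-0.75) + (-0.75)·(-0.75) + (4.25)·(4.25) + (-2.75)·(-2.75)) / 3 = 26.75/3 = 8.9167
  S[U,V] = ((-0.75)·(-2.5) + (-0.75)·(3.5) + (4.25)·(1.5) + (-2.75)·(-2.5)) / 3 = 12.5/3 = 4.1667
  S[V,V] = ((-2.5)·(-2.5) + (3.5)·(3.5) + (1.5)·(1.5) + (-2.5)·(-2.5)) / 3 = 27/3 = 9

S is symmetric (S[j,i] = S[i,j]). Assembling:

S = [[8.9167, 4.1667],
 [4.1667, 9]]


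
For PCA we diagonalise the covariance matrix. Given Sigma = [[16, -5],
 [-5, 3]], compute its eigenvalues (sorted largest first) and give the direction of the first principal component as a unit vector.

Step 1 — characteristic polynomial of 2×2 Sigma:
  det(Sigma - λI) = λ² - trace · λ + det = 0.
  trace = 16 + 3 = 19, det = 16·3 - (-5)² = 23.
Step 2 — discriminant:
  Δ = trace² - 4·det = 361 - 92 = 269.
Step 3 — eigenvalues:
  λ = (trace ± √Δ)/2 = (19 ± 16.4012)/2,
  λ_1 = 17.7006,  λ_2 = 1.2994.

Step 4 — unit eigenvector for λ_1: solve (Sigma - λ_1 I)v = 0. First row:
  (16 - 17.7006)·v_x + (-5)·v_y = 0, i.e. (-1.7006)·v_x + (-5)·v_y = 0,
  so v ∝ (b, λ_1 - a) = (-5, 1.7006); multiply by -1 so the first entry is positive: u = (5, -1.7006).
  ||u|| = √((5)² + (-1.7006)²) = √(27.8921) ≈ 5.2813,
  v_1 = u/||u|| ≈ (0.9467, -0.322) (||v_1|| = 1).

λ_1 = 17.7006,  λ_2 = 1.2994;  v_1 ≈ (0.9467, -0.322)


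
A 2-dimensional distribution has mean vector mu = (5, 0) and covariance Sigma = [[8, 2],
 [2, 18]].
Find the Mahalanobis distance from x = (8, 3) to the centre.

Step 1 — centre the observation: (x - mu) = (3, 3).

Step 2 — invert Sigma. det(Sigma) = 8·18 - (2)² = 140.
  Sigma^{-1} = (1/det) · [[d, -b], [-b, a]] = [[0.1286, -0.0143],
 [-0.0143, 0.0571]].

Step 3 — form the quadratic (x - mu)^T · Sigma^{-1} · (x - mu):
  Sigma^{-1} · (x - mu) = (0.3429, 0.1286).
  (x - mu)^T · [Sigma^{-1} · (x - mu)] = (3)·(0.3429) + (3)·(0.1286) = 1.4143.

Step 4 — take square root: d = √(1.4143) ≈ 1.1892.

d(x, mu) = √(1.4143) ≈ 1.1892


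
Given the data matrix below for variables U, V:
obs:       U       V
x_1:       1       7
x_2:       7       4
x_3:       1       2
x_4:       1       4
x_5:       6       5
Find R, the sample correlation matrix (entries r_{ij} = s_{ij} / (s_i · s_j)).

Step 1 — column means:
  mean(U) = (1 + 7 + 1 + 1 + 6) / 5 = 16/5 = 3.2
  mean(V) = (7 + 4 + 2 + 4 + 5) / 5 = 22/5 = 4.4

Step 2 — sample variances and covariances s[i,j] = (1/(n-1)) · Σ_k (x_{k,i} - mean_i) · (x_{k,j} - mean_j), with n-1 = 4:
  s[U,U] = ((-2.2)·(-2.2) + (3.8)·(3.8) + (-2.2)·(-2.2) + (-2.2)·(-2.2) + (2.8)·(2.8)) / 4 = 36.8/4 = 9.2
  s[U,V] = ((-2.2)·(2.6) + (3.8)·(-0.4) + (-2.2)·(-2.4) + (-2.2)·(-0.4) + (2.8)·(0.6)) / 4 = 0.6/4 = 0.15
  s[V,V] = ((2.6)·(2.6) + (-0.4)·(-0.4) + (-2.4)·(-2.4) + (-0.4)·(-0.4) + (0.6)·(0.6)) / 4 = 13.2/4 = 3.3
  Sample standard deviations s_i = √(s[i,i]):
  s(U) = √(9.2) = 3.0332
  s(V) = √(3.3) = 1.8166

Step 3 — r_{ij} = s_{ij} / (s_i · s_j):
  r[U,U] = 1 (diagonal).
  r[U,V] = 0.15 / (3.0332 · 1.8166) = 0.15 / 5.51 = 0.0272
  r[V,V] = 1 (diagonal).

R is symmetric with unit diagonal. Assembling:

R = [[1, 0.0272],
 [0.0272, 1]]


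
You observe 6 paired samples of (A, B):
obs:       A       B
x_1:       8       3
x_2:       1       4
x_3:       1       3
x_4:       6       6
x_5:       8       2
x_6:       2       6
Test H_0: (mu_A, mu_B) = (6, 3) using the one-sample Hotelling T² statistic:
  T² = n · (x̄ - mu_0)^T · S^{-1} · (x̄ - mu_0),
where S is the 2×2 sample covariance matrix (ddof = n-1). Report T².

Step 1 — sample mean vector:
  mean(A) = (8 + 1 + 1 + 6 + 8 + 2) / 6 = 26/6 = 4.3333
  mean(B) = (3 + 4 + 3 + 6 + 2 + 6) / 6 = 24/6 = 4
  x̄ = (4.3333, 4),  deviation x̄ - mu_0 = (4.3333, 4) - (6, 3) = (-1.6667, 1).

Step 2 — sample covariance matrix, S[i,j] = (1/(n-1)) · Σ_k (x_{k,i} - mean_i) · (x_{k,j} - mean_j), divisor n-1 = 5:
  S[A,A] = ((3.6667)·(3.6667) + (-3.3333)·(-3.3333) + (-3.3333)·(-3.3333) + (1.6667)·(1.6667) + (3.6667)·(3.6667) + (-2.3333)·(-2.3333)) / 5 = 57.3333/5 = 11.4667
  S[A,B] = ((3.6667)·(-1) + (-3.3333)·(0) + (-3.3333)·(-1) + (1.6667)·(2) + (3.6667)·(-2) + (-2.3333)·(2)) / 5 = -9/5 = -1.8
  S[B,B] = ((-1)·(-1) + (0)·(0) + (-1)·(-1) + (2)·(2) + (-2)·(-2) + (2)·(2)) / 5 = 14/5 = 2.8
  S = [[11.4667, -1.8],
 [-1.8, 2.8]].

Step 3 — invert S. det(S) = 11.4667·2.8 - (-1.8)² = 28.8667.
  S^{-1} = (1/det) · [[d, -b], [-b, a]] = [[0.097, 0.0624],
 [0.0624, 0.3972]].

Step 4 — quadratic form (x̄ - mu_0)^T · S^{-1} · (x̄ - mu_0):
  S^{-1} · (x̄ - mu_0) = (-0.0993, 0.2933),
  (x̄ - mu_0)^T · [...] = (-1.6667)·(-0.0993) + (1)·(0.2933) = 0.4588.

Step 5 — scale by n: T² = 6 · 0.4588 = 2.7529.

T² ≈ 2.7529


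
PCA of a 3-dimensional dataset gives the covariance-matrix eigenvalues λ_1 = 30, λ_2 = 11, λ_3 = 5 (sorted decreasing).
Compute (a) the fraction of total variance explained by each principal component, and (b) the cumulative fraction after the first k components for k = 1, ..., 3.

Step 1 — total variance = trace(Sigma) = Σ λ_i = 30 + 11 + 5 = 46.

Step 2 — fraction explained by component i = λ_i / Σ λ:
  PC1: 30/46 = 0.6522
  PC2: 11/46 = 0.2391
  PC3: 5/46 = 0.1087

Step 3 — cumulative fraction after k components = (λ_1 + ... + λ_k) / Σ λ:
  k = 1: 30/46 = 0.6522
  k = 2: (30 + 11)/46 = 41/46 = 0.8913
  k = 3: (30 + 11 + 5)/46 = 46/46 = 1

Summary (fraction, with percent):

explained: PC1 0.6522 (65.22%), PC2 0.2391 (23.91%), PC3 0.1087 (10.87%);  cumulative: 0.6522, 0.8913, 1


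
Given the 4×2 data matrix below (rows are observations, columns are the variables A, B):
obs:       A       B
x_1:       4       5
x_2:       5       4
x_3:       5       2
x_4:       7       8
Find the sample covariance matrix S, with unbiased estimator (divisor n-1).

Step 1 — column means:
  mean(A) = (4 + 5 + 5 + 7) / 4 = 21/4 = 5.25
  mean(B) = (5 + 4 + 2 + 8) / 4 = 19/4 = 4.75

Step 2 — sample covariance S[i,j] = (1/(n-1)) · Σ_k (x_{k,i} - mean_i) · (x_{k,j} - mean_j), with n-1 = 3.
  S[A,A] = ((-1.25)·(-1.25) + (-0.25)·(-0.25) + (-0.25)·(-0.25) + (1.75)·(1.75)) / 3 = 4.75/3 = 1.5833
  S[A,B] = ((-1.25)·(0.25) + (-0.25)·(-0.75) + (-0.25)·(-2.75) + (1.75)·(3.25)) / 3 = 6.25/3 = 2.0833
  S[B,B] = ((0.25)·(0.25) + (-0.75)·(-0.75) + (-2.75)·(-2.75) + (3.25)·(3.25)) / 3 = 18.75/3 = 6.25

S is symmetric (S[j,i] = S[i,j]). Assembling:

S = [[1.5833, 2.0833],
 [2.0833, 6.25]]


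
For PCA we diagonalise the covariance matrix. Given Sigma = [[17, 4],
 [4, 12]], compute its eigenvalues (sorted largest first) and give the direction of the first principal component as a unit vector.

Step 1 — characteristic polynomial of 2×2 Sigma:
  det(Sigma - λI) = λ² - trace · λ + det = 0.
  trace = 17 + 12 = 29, det = 17·12 - (4)² = 188.
Step 2 — discriminant:
  Δ = trace² - 4·det = 841 - 752 = 89.
Step 3 — eigenvalues:
  λ = (trace ± √Δ)/2 = (29 ± 9.434)/2,
  λ_1 = 19.217,  λ_2 = 9.783.

Step 4 — unit eigenvector for λ_1: solve (Sigma - λ_1 I)v = 0. First row:
  (17 - 19.217)·v_x + (4)·v_y = 0, i.e. (-2.217)·v_x + (4)·v_y = 0,
  so v ∝ (b, λ_1 - a) = (4, 2.217) = u.
  ||u|| = √((4)² + (2.217)²) = √(20.915) ≈ 4.5733,
  v_1 = u/||u|| ≈ (0.8746, 0.4848) (||v_1|| = 1).

λ_1 = 19.217,  λ_2 = 9.783;  v_1 ≈ (0.8746, 0.4848)


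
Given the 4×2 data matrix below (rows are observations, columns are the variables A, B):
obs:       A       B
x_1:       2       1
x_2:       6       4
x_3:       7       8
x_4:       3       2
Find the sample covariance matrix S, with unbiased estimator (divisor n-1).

Step 1 — column means:
  mean(A) = (2 + 6 + 7 + 3) / 4 = 18/4 = 4.5
  mean(B) = (1 + 4 + 8 + 2) / 4 = 15/4 = 3.75

Step 2 — sample covariance S[i,j] = (1/(n-1)) · Σ_k (x_{k,i} - mean_i) · (x_{k,j} - mean_j), with n-1 = 3.
  S[A,A] = ((-2.5)·(-2.5) + (1.5)·(1.5) + (2.5)·(2.5) + (-1.5)·(-1.5)) / 3 = 17/3 = 5.6667
  S[A,B] = ((-2.5)·(-2.75) + (1.5)·(0.25) + (2.5)·(4.25) + (-1.5)·(-1.75)) / 3 = 20.5/3 = 6.8333
  S[B,B] = ((-2.75)·(-2.75) + (0.25)·(0.25) + (4.25)·(4.25) + (-1.75)·(-1.75)) / 3 = 28.75/3 = 9.5833

S is symmetric (S[j,i] = S[i,j]). Assembling:

S = [[5.6667, 6.8333],
 [6.8333, 9.5833]]


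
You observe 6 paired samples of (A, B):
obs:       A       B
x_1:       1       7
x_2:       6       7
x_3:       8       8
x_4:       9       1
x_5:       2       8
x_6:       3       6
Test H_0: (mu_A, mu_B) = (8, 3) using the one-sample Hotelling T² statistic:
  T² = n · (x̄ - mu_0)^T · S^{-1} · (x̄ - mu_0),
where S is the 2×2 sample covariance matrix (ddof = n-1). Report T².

Step 1 — sample mean vector:
  mean(A) = (1 + 6 + 8 + 9 + 2 + 3) / 6 = 29/6 = 4.8333
  mean(B) = (7 + 7 + 8 + 1 + 8 + 6) / 6 = 37/6 = 6.1667
  x̄ = (4.8333, 6.1667),  deviation x̄ - mu_0 = (4.8333, 6.1667) - (8, 3) = (-3.1667, 3.1667).

Step 2 — sample covariance matrix, S[i,j] = (1/(n-1)) · Σ_k (x_{k,i} - mean_i) · (x_{k,j} - mean_j), divisor n-1 = 5:
  S[A,A] = ((-3.8333)·(-3.8333) + (1.1667)·(1.1667) + (3.1667)·(3.1667) + (4.1667)·(4.1667) + (-2.8333)·(-2.8333) + (-1.8333)·(-1.8333)) / 5 = 54.8333/5 = 10.9667
  S[A,B] = ((-3.8333)·(0.8333) + (1.1667)·(0.8333) + (3.1667)·(1.8333) + (4.1667)·(-5.1667) + (-2.8333)·(1.8333) + (-1.8333)·(-0.1667)) / 5 = -22.8333/5 = -4.5667
  S[B,B] = ((0.8333)·(0.8333) + (0.8333)·(0.8333) + (1.8333)·(1.8333) + (-5.1667)·(-5.1667) + (1.8333)·(1.8333) + (-0.1667)·(-0.1667)) / 5 = 34.8333/5 = 6.9667
  S = [[10.9667, -4.5667],
 [-4.5667, 6.9667]].

Step 3 — invert S. det(S) = 10.9667·6.9667 - (-4.5667)² = 55.5467.
  S^{-1} = (1/det) · [[d, -b], [-b, a]] = [[0.1254, 0.0822],
 [0.0822, 0.1974]].

Step 4 — quadratic form (x̄ - mu_0)^T · S^{-1} · (x̄ - mu_0):
  S^{-1} · (x̄ - mu_0) = (-0.1368, 0.3649),
  (x̄ - mu_0)^T · [...] = (-3.1667)·(-0.1368) + (3.1667)·(0.3649) = 1.5887.

Step 5 — scale by n: T² = 6 · 1.5887 = 9.5319.

T² ≈ 9.5319


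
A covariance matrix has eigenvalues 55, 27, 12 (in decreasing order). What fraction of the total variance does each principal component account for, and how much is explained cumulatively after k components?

Step 1 — total variance = trace(Sigma) = Σ λ_i = 55 + 27 + 12 = 94.

Step 2 — fraction explained by component i = λ_i / Σ λ:
  PC1: 55/94 = 0.5851
  PC2: 27/94 = 0.2872
  PC3: 12/94 = 0.1277

Step 3 — cumulative fraction after k components = (λ_1 + ... + λ_k) / Σ λ:
  k = 1: 55/94 = 0.5851
  k = 2: (55 + 27)/94 = 82/94 = 0.8723
  k = 3: (55 + 27 + 12)/94 = 94/94 = 1

Summary (fraction, with percent):

explained: PC1 0.5851 (58.51%), PC2 0.2872 (28.72%), PC3 0.1277 (12.77%);  cumulative: 0.5851, 0.8723, 1


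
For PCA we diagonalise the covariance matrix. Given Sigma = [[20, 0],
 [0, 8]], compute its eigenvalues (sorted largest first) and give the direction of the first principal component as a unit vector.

Step 1 — characteristic polynomial of 2×2 Sigma:
  det(Sigma - λI) = λ² - trace · λ + det = 0.
  trace = 20 + 8 = 28, det = 20·8 - (0)² = 160.
Step 2 — discriminant:
  Δ = trace² - 4·det = 784 - 640 = 144.
Step 3 — eigenvalues:
  λ = (trace ± √Δ)/2 = (28 ± 12)/2,
  λ_1 = 20,  λ_2 = 8.

Step 4 — unit eigenvector for λ_1: Sigma is diagonal, so its eigenvectors are the coordinate axes. λ_1 = 20 is the diagonal entry on the first coordinate axis, hence
  v_1 = (1, 0) (||v_1|| = 1).

λ_1 = 20,  λ_2 = 8;  v_1 ≈ (1, 0)


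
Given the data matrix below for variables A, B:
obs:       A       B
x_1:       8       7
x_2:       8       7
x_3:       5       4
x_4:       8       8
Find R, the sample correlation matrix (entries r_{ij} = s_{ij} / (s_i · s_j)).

Step 1 — column means:
  mean(A) = (8 + 8 + 5 + 8) / 4 = 29/4 = 7.25
  mean(B) = (7 + 7 + 4 + 8) / 4 = 26/4 = 6.5

Step 2 — sample variances and covariances s[i,j] = (1/(n-1)) · Σ_k (x_{k,i} - mean_i) · (x_{k,j} - mean_j), with n-1 = 3:
  s[A,A] = ((0.75)·(0.75) + (0.75)·(0.75) + (-2.25)·(-2.25) + (0.75)·(0.75)) / 3 = 6.75/3 = 2.25
  s[A,B] = ((0.75)·(0.5) + (0.75)·(0.5) + (-2.25)·(-2.5) + (0.75)·(1.5)) / 3 = 7.5/3 = 2.5
  s[B,B] = ((0.5)·(0.5) + (0.5)·(0.5) + (-2.5)·(-2.5) + (1.5)·(1.5)) / 3 = 9/3 = 3
  Sample standard deviations s_i = √(s[i,i]):
  s(A) = √(2.25) = 1.5
  s(B) = √(3) = 1.7321

Step 3 — r_{ij} = s_{ij} / (s_i · s_j):
  r[A,A] = 1 (diagonal).
  r[A,B] = 2.5 / (1.5 · 1.7321) = 2.5 / 2.5981 = 0.9623
  r[B,B] = 1 (diagonal).

R is symmetric with unit diagonal. Assembling:

R = [[1, 0.9623],
 [0.9623, 1]]


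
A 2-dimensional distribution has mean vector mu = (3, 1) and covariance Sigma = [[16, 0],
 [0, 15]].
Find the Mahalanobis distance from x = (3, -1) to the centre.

Step 1 — centre the observation: (x - mu) = (0, -2).

Step 2 — invert Sigma. det(Sigma) = 16·15 - (0)² = 240.
  Sigma^{-1} = (1/det) · [[d, -b], [-b, a]] = [[0.0625, 0],
 [0, 0.0667]].

Step 3 — form the quadratic (x - mu)^T · Sigma^{-1} · (x - mu):
  Sigma^{-1} · (x - mu) = (0, -0.1333).
  (x - mu)^T · [Sigma^{-1} · (x - mu)] = (0)·(0) + (-2)·(-0.1333) = 0.2667.

Step 4 — take square root: d = √(0.2667) ≈ 0.5164.

d(x, mu) = √(0.2667) ≈ 0.5164


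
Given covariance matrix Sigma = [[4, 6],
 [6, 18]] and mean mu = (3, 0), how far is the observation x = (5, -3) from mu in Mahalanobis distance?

Step 1 — centre the observation: (x - mu) = (2, -3).

Step 2 — invert Sigma. det(Sigma) = 4·18 - (6)² = 36.
  Sigma^{-1} = (1/det) · [[d, -b], [-b, a]] = [[0.5, -0.1667],
 [-0.1667, 0.1111]].

Step 3 — form the quadratic (x - mu)^T · Sigma^{-1} · (x - mu):
  Sigma^{-1} · (x - mu) = (1.5, -0.6667).
  (x - mu)^T · [Sigma^{-1} · (x - mu)] = (2)·(1.5) + (-3)·(-0.6667) = 5.

Step 4 — take square root: d = √(5) ≈ 2.2361.

d(x, mu) = √(5) ≈ 2.2361


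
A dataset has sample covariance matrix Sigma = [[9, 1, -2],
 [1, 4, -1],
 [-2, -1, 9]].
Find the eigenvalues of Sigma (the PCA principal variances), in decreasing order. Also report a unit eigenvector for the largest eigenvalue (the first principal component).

Step 1 — characteristic polynomial p(λ) = det(λI - Sigma) = λ³ - tr·λ² + c_1·λ - det, where tr = trace, c_1 = sum of the principal 2×2 minors, det = det(Sigma):
  tr = 9 + 4 + 9 = 22,
  c_1 = (9·4 - (1)²) + (9·9 - (-2)²) + (4·9 - (-1)²) = 35 + 77 + 35 = 147,
  det = 9·(4·9 - (-1)²) - (1)·((1)·9 - (-1)·(-2)) + (-2)·((1)·(-1) - 4·(-2)) = 9·(35) - (1)·(7) + (-2)·(7) = 294.
  So p(λ) = λ³ - 22λ² + 147λ - 294.
Step 2 — look for an integer root (rational root theorem: any rational root is an integer divisor of 294). Testing λ = 7:
  p(7) = 343 - 1078 + 1029 - 294 = 0  ✓
  Dividing out (λ - 7): p(λ) = (λ - 7)(λ² - 15λ + 42).
Step 3 — remaining eigenvalues from the quadratic λ² - 15λ + 42 = 0:
  Δ = 15² - 4·42 = 225 - 168 = 57,  λ = (15 ± √57)/2 = (15 ± 7.5498)/2 ≈ 11.2749 or 3.7251.
  Sorted: λ_1 = 11.2749,  λ_2 = 7,  λ_3 = 3.7251  (check: sum = 22 = tr ✓).

Step 4 — unit eigenvector for λ_1 ≈ 11.2749: v spans the null space of (Sigma - λ_1 I), whose rows are
  r_1 = (-2.2749, 1, -2),  r_2 = (1, -7.2749, -1),  r_3 = (-2, -1, -2.2749).
  v is orthogonal to every row, so take v ∝ r_1 × r_2 = ((1)·(-1) - (-2)·(-7.2749), (-2)·(1) - (-2.2749)·(-1), (-2.2749)·(-7.2749) - (1)·(1)) ≈ (-15.5498, -4.2749, 15.5498).
  Rescale (multiply by -1 so the first nonzero entry is positive): u = (15.5498, 4.2749, -15.5498).
  ||u|| = √((15.5498)² + (4.2749)² + (-15.5498)²) = √(501.8696) ≈ 22.4024,  v_1 = u/||u|| ≈ (0.6941, 0.1908, -0.6941) (||v_1|| = 1).

λ_1 = 11.2749,  λ_2 = 7,  λ_3 = 3.7251;  v_1 ≈ (0.6941, 0.1908, -0.6941)


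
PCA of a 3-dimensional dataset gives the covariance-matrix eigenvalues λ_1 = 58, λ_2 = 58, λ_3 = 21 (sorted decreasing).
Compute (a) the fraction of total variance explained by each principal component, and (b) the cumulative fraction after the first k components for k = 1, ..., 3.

Step 1 — total variance = trace(Sigma) = Σ λ_i = 58 + 58 + 21 = 137.

Step 2 — fraction explained by component i = λ_i / Σ λ:
  PC1: 58/137 = 0.4234
  PC2: 58/137 = 0.4234
  PC3: 21/137 = 0.1533

Step 3 — cumulative fraction after k components = (λ_1 + ... + λ_k) / Σ λ:
  k = 1: 58/137 = 0.4234
  k = 2: (58 + 58)/137 = 116/137 = 0.8467
  k = 3: (58 + 58 + 21)/137 = 137/137 = 1

Summary (fraction, with percent):

explained: PC1 0.4234 (42.34%), PC2 0.4234 (42.34%), PC3 0.1533 (15.33%);  cumulative: 0.4234, 0.8467, 1


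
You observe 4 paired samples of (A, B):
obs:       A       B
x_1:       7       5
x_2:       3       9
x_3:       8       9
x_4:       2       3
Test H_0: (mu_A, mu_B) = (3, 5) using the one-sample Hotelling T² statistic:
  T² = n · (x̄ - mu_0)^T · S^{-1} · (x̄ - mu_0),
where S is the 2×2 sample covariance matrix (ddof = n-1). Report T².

Step 1 — sample mean vector:
  mean(A) = (7 + 3 + 8 + 2) / 4 = 20/4 = 5
  mean(B) = (5 + 9 + 9 + 3) / 4 = 26/4 = 6.5
  x̄ = (5, 6.5),  deviation x̄ - mu_0 = (5, 6.5) - (3, 5) = (2, 1.5).

Step 2 — sample covariance matrix, S[i,j] = (1/(n-1)) · Σ_k (x_{k,i} - mean_i) · (x_{k,j} - mean_j), divisor n-1 = 3:
  S[A,A] = ((2)·(2) + (-2)·(-2) + (3)·(3) + (-3)·(-3)) / 3 = 26/3 = 8.6667
  S[A,B] = ((2)·(-1.5) + (-2)·(2.5) + (3)·(2.5) + (-3)·(-3.5)) / 3 = 10/3 = 3.3333
  S[B,B] = ((-1.5)·(-1.5) + (2.5)·(2.5) + (2.5)·(2.5) + (-3.5)·(-3.5)) / 3 = 27/3 = 9
  S = [[8.6667, 3.3333],
 [3.3333, 9]].

Step 3 — invert S. det(S) = 8.6667·9 - (3.3333)² = 66.8889.
  S^{-1} = (1/det) · [[d, -b], [-b, a]] = [[0.1346, -0.0498],
 [-0.0498, 0.1296]].

Step 4 — quadratic form (x̄ - mu_0)^T · S^{-1} · (x̄ - mu_0):
  S^{-1} · (x̄ - mu_0) = (0.1944, 0.0947),
  (x̄ - mu_0)^T · [...] = (2)·(0.1944) + (1.5)·(0.0947) = 0.5307.

Step 5 — scale by n: T² = 4 · 0.5307 = 2.1229.

T² ≈ 2.1229


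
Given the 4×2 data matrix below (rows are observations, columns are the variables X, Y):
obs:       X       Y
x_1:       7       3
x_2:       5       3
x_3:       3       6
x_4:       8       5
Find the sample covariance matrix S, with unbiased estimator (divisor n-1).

Step 1 — column means:
  mean(X) = (7 + 5 + 3 + 8) / 4 = 23/4 = 5.75
  mean(Y) = (3 + 3 + 6 + 5) / 4 = 17/4 = 4.25

Step 2 — sample covariance S[i,j] = (1/(n-1)) · Σ_k (x_{k,i} - mean_i) · (x_{k,j} - mean_j), with n-1 = 3.
  S[X,X] = ((1.25)·(1.25) + (-0.75)·(-0.75) + (-2.75)·(-2.75) + (2.25)·(2.25)) / 3 = 14.75/3 = 4.9167
  S[X,Y] = ((1.25)·(-1.25) + (-0.75)·(-1.25) + (-2.75)·(1.75) + (2.25)·(0.75)) / 3 = -3.75/3 = -1.25
  S[Y,Y] = ((-1.25)·(-1.25) + (-1.25)·(-1.25) + (1.75)·(1.75) + (0.75)·(0.75)) / 3 = 6.75/3 = 2.25

S is symmetric (S[j,i] = S[i,j]). Assembling:

S = [[4.9167, -1.25],
 [-1.25, 2.25]]


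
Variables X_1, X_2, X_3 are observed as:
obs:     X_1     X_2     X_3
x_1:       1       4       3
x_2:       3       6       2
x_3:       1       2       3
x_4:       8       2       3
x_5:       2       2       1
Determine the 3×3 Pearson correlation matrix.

Step 1 — column means:
  mean(X_1) = (1 + 3 + 1 + 8 + 2) / 5 = 15/5 = 3
  mean(X_2) = (4 + 6 + 2 + 2 + 2) / 5 = 16/5 = 3.2
  mean(X_3) = (3 + 2 + 3 + 3 + 1) / 5 = 12/5 = 2.4

Step 2 — sample variances and covariances s[i,j] = (1/(n-1)) · Σ_k (x_{k,i} - mean_i) · (x_{k,j} - mean_j), with n-1 = 4:
  s[X_1,X_1] = ((-2)·(-2) + (0)·(0) + (-2)·(-2) + (5)·(5) + (-1)·(-1)) / 4 = 34/4 = 8.5
  s[X_1,X_2] = ((-2)·(0.8) + (0)·(2.8) + (-2)·(-1.2) + (5)·(-1.2) + (-1)·(-1.2)) / 4 = -4/4 = -1
  s[X_1,X_3] = ((-2)·(0.6) + (0)·(-0.4) + (-2)·(0.6) + (5)·(0.6) + (-1)·(-1.4)) / 4 = 2/4 = 0.5
  s[X_2,X_2] = ((0.8)·(0.8) + (2.8)·(2.8) + (-1.2)·(-1.2) + (-1.2)·(-1.2) + (-1.2)·(-1.2)) / 4 = 12.8/4 = 3.2
  s[X_2,X_3] = ((0.8)·(0.6) + (2.8)·(-0.4) + (-1.2)·(0.6) + (-1.2)·(0.6) + (-1.2)·(-1.4)) / 4 = -0.4/4 = -0.1
  s[X_3,X_3] = ((0.6)·(0.6) + (-0.4)·(-0.4) + (0.6)·(0.6) + (0.6)·(0.6) + (-1.4)·(-1.4)) / 4 = 3.2/4 = 0.8
  Sample standard deviations s_i = √(s[i,i]):
  s(X_1) = √(8.5) = 2.9155
  s(X_2) = √(3.2) = 1.7889
  s(X_3) = √(0.8) = 0.8944

Step 3 — r_{ij} = s_{ij} / (s_i · s_j):
  r[X_1,X_1] = 1 (diagonal).
  r[X_1,X_2] = -1 / (2.9155 · 1.7889) = -1 / 5.2154 = -0.1917
  r[X_1,X_3] = 0.5 / (2.9155 · 0.8944) = 0.5 / 2.6077 = 0.1917
  r[X_2,X_2] = 1 (diagonal).
  r[X_2,X_3] = -0.1 / (1.7889 · 0.8944) = -0.1 / 1.6 = -0.0625
  r[X_3,X_3] = 1 (diagonal).

R is symmetric with unit diagonal. Assembling:

R = [[1, -0.1917, 0.1917],
 [-0.1917, 1, -0.0625],
 [0.1917, -0.0625, 1]]


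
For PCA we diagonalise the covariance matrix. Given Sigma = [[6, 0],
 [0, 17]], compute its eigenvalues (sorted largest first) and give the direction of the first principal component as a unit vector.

Step 1 — characteristic polynomial of 2×2 Sigma:
  det(Sigma - λI) = λ² - trace · λ + det = 0.
  trace = 6 + 17 = 23, det = 6·17 - (0)² = 102.
Step 2 — discriminant:
  Δ = trace² - 4·det = 529 - 408 = 121.
Step 3 — eigenvalues:
  λ = (trace ± √Δ)/2 = (23 ± 11)/2,
  λ_1 = 17,  λ_2 = 6.

Step 4 — unit eigenvector for λ_1: Sigma is diagonal, so its eigenvectors are the coordinate axes. λ_1 = 17 is the diagonal entry on the second coordinate axis, hence
  v_1 = (0, 1) (||v_1|| = 1).

λ_1 = 17,  λ_2 = 6;  v_1 ≈ (0, 1)


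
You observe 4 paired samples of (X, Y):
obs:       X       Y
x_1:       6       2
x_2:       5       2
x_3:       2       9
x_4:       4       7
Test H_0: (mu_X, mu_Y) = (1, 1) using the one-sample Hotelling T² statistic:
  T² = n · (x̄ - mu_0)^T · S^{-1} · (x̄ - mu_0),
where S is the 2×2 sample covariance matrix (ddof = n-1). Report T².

Step 1 — sample mean vector:
  mean(X) = (6 + 5 + 2 + 4) / 4 = 17/4 = 4.25
  mean(Y) = (2 + 2 + 9 + 7) / 4 = 20/4 = 5
  x̄ = (4.25, 5),  deviation x̄ - mu_0 = (4.25, 5) - (1, 1) = (3.25, 4).

Step 2 — sample covariance matrix, S[i,j] = (1/(n-1)) · Σ_k (x_{k,i} - mean_i) · (x_{k,j} - mean_j), divisor n-1 = 3:
  S[X,X] = ((1.75)·(1.75) + (0.75)·(0.75) + (-2.25)·(-2.25) + (-0.25)·(-0.25)) / 3 = 8.75/3 = 2.9167
  S[X,Y] = ((1.75)·(-3) + (0.75)·(-3) + (-2.25)·(4) + (-0.25)·(2)) / 3 = -17/3 = -5.6667
  S[Y,Y] = ((-3)·(-3) + (-3)·(-3) + (4)·(4) + (2)·(2)) / 3 = 38/3 = 12.6667
  S = [[2.9167, -5.6667],
 [-5.6667, 12.6667]].

Step 3 — invert S. det(S) = 2.9167·12.6667 - (-5.6667)² = 4.8333.
  S^{-1} = (1/det) · [[d, -b], [-b, a]] = [[2.6207, 1.1724],
 [1.1724, 0.6034]].

Step 4 — quadratic form (x̄ - mu_0)^T · S^{-1} · (x̄ - mu_0):
  S^{-1} · (x̄ - mu_0) = (13.2069, 6.2241),
  (x̄ - mu_0)^T · [...] = (3.25)·(13.2069) + (4)·(6.2241) = 67.819.

Step 5 — scale by n: T² = 4 · 67.819 = 271.2759.

T² ≈ 271.2759
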